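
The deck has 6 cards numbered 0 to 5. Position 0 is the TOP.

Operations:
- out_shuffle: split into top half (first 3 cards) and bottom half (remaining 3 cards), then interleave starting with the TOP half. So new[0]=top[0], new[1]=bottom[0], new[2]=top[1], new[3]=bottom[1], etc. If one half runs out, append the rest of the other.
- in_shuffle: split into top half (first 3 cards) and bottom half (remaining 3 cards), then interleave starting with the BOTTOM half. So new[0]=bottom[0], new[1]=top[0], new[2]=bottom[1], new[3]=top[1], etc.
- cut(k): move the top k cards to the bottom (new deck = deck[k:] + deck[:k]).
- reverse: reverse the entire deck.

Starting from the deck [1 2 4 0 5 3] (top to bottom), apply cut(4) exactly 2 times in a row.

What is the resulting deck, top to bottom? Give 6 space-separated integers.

Answer: 4 0 5 3 1 2

Derivation:
After op 1 (cut(4)): [5 3 1 2 4 0]
After op 2 (cut(4)): [4 0 5 3 1 2]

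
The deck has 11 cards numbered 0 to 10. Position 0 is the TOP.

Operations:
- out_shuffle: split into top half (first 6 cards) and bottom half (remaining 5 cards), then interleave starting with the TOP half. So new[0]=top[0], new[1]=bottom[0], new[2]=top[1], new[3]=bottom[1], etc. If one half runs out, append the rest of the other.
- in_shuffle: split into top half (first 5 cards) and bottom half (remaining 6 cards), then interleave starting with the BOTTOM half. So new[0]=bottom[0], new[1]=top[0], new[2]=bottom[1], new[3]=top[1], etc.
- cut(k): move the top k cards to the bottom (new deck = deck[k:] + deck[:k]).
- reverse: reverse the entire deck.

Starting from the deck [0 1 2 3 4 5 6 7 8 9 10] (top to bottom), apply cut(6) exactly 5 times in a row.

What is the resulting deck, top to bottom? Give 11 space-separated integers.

Answer: 8 9 10 0 1 2 3 4 5 6 7

Derivation:
After op 1 (cut(6)): [6 7 8 9 10 0 1 2 3 4 5]
After op 2 (cut(6)): [1 2 3 4 5 6 7 8 9 10 0]
After op 3 (cut(6)): [7 8 9 10 0 1 2 3 4 5 6]
After op 4 (cut(6)): [2 3 4 5 6 7 8 9 10 0 1]
After op 5 (cut(6)): [8 9 10 0 1 2 3 4 5 6 7]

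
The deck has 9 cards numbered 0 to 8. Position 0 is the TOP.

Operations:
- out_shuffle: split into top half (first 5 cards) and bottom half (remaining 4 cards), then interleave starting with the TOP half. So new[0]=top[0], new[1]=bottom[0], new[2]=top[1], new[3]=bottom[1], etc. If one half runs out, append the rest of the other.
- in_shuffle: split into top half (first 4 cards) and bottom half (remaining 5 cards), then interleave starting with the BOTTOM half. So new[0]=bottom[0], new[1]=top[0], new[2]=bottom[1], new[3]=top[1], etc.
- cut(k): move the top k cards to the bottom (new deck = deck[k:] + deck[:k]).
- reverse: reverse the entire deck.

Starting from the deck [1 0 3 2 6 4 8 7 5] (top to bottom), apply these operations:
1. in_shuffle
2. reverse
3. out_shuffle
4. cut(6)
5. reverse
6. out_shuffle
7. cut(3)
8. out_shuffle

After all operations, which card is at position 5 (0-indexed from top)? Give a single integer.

After op 1 (in_shuffle): [6 1 4 0 8 3 7 2 5]
After op 2 (reverse): [5 2 7 3 8 0 4 1 6]
After op 3 (out_shuffle): [5 0 2 4 7 1 3 6 8]
After op 4 (cut(6)): [3 6 8 5 0 2 4 7 1]
After op 5 (reverse): [1 7 4 2 0 5 8 6 3]
After op 6 (out_shuffle): [1 5 7 8 4 6 2 3 0]
After op 7 (cut(3)): [8 4 6 2 3 0 1 5 7]
After op 8 (out_shuffle): [8 0 4 1 6 5 2 7 3]
Position 5: card 5.

Answer: 5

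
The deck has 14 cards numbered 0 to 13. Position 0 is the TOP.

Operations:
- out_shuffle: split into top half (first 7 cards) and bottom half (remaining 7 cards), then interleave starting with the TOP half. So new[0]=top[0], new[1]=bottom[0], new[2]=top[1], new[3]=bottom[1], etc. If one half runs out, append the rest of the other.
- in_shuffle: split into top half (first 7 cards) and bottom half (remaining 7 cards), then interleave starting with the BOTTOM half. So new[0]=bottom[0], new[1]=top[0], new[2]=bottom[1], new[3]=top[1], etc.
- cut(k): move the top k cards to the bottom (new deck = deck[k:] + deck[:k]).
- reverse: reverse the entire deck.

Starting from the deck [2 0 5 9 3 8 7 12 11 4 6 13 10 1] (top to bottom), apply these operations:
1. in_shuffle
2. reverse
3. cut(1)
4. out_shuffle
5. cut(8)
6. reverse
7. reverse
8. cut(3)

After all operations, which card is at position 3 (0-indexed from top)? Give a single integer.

After op 1 (in_shuffle): [12 2 11 0 4 5 6 9 13 3 10 8 1 7]
After op 2 (reverse): [7 1 8 10 3 13 9 6 5 4 0 11 2 12]
After op 3 (cut(1)): [1 8 10 3 13 9 6 5 4 0 11 2 12 7]
After op 4 (out_shuffle): [1 5 8 4 10 0 3 11 13 2 9 12 6 7]
After op 5 (cut(8)): [13 2 9 12 6 7 1 5 8 4 10 0 3 11]
After op 6 (reverse): [11 3 0 10 4 8 5 1 7 6 12 9 2 13]
After op 7 (reverse): [13 2 9 12 6 7 1 5 8 4 10 0 3 11]
After op 8 (cut(3)): [12 6 7 1 5 8 4 10 0 3 11 13 2 9]
Position 3: card 1.

Answer: 1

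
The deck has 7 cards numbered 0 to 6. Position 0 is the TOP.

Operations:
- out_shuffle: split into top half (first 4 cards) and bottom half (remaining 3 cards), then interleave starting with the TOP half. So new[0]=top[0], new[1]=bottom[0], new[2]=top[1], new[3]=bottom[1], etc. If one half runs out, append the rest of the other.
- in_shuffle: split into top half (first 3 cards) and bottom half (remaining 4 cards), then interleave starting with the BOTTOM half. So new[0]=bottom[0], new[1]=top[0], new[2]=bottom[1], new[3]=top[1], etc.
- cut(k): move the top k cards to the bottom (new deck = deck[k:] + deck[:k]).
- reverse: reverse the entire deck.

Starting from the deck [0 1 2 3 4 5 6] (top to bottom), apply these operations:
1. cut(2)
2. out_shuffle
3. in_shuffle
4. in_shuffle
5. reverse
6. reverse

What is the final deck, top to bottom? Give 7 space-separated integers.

Answer: 6 0 1 2 3 4 5

Derivation:
After op 1 (cut(2)): [2 3 4 5 6 0 1]
After op 2 (out_shuffle): [2 6 3 0 4 1 5]
After op 3 (in_shuffle): [0 2 4 6 1 3 5]
After op 4 (in_shuffle): [6 0 1 2 3 4 5]
After op 5 (reverse): [5 4 3 2 1 0 6]
After op 6 (reverse): [6 0 1 2 3 4 5]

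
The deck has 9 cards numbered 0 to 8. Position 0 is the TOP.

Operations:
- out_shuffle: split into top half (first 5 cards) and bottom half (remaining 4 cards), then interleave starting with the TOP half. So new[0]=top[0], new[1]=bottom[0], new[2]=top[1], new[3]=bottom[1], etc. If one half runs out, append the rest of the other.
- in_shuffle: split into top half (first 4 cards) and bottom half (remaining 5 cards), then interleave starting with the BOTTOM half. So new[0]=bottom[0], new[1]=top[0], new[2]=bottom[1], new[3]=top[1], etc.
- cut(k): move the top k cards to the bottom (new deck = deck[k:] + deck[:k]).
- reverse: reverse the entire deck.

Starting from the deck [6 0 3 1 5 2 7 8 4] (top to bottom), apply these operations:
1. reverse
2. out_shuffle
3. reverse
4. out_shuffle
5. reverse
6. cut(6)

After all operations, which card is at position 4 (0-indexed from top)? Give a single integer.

Answer: 4

Derivation:
After op 1 (reverse): [4 8 7 2 5 1 3 0 6]
After op 2 (out_shuffle): [4 1 8 3 7 0 2 6 5]
After op 3 (reverse): [5 6 2 0 7 3 8 1 4]
After op 4 (out_shuffle): [5 3 6 8 2 1 0 4 7]
After op 5 (reverse): [7 4 0 1 2 8 6 3 5]
After op 6 (cut(6)): [6 3 5 7 4 0 1 2 8]
Position 4: card 4.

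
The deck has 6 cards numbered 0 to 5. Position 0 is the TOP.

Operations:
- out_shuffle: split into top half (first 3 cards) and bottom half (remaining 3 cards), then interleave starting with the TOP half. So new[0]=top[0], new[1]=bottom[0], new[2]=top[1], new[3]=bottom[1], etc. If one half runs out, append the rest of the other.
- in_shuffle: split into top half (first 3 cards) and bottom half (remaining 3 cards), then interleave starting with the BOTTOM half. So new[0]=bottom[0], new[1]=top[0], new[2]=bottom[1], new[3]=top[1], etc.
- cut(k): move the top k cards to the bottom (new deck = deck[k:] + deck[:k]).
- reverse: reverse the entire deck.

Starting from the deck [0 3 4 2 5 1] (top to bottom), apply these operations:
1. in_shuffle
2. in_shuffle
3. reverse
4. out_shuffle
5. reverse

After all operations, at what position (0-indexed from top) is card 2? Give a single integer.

Answer: 2

Derivation:
After op 1 (in_shuffle): [2 0 5 3 1 4]
After op 2 (in_shuffle): [3 2 1 0 4 5]
After op 3 (reverse): [5 4 0 1 2 3]
After op 4 (out_shuffle): [5 1 4 2 0 3]
After op 5 (reverse): [3 0 2 4 1 5]
Card 2 is at position 2.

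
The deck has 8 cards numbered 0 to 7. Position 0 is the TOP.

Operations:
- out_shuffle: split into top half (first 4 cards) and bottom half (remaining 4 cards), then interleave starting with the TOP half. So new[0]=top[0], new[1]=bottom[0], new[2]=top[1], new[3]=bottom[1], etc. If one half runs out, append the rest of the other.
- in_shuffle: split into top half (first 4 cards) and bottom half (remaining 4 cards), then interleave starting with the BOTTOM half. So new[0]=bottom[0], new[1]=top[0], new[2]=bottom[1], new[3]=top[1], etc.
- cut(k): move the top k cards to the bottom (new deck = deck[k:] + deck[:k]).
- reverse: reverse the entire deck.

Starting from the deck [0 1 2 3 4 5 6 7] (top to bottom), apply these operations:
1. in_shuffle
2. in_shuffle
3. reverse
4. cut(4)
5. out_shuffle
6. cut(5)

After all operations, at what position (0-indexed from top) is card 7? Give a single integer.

Answer: 2

Derivation:
After op 1 (in_shuffle): [4 0 5 1 6 2 7 3]
After op 2 (in_shuffle): [6 4 2 0 7 5 3 1]
After op 3 (reverse): [1 3 5 7 0 2 4 6]
After op 4 (cut(4)): [0 2 4 6 1 3 5 7]
After op 5 (out_shuffle): [0 1 2 3 4 5 6 7]
After op 6 (cut(5)): [5 6 7 0 1 2 3 4]
Card 7 is at position 2.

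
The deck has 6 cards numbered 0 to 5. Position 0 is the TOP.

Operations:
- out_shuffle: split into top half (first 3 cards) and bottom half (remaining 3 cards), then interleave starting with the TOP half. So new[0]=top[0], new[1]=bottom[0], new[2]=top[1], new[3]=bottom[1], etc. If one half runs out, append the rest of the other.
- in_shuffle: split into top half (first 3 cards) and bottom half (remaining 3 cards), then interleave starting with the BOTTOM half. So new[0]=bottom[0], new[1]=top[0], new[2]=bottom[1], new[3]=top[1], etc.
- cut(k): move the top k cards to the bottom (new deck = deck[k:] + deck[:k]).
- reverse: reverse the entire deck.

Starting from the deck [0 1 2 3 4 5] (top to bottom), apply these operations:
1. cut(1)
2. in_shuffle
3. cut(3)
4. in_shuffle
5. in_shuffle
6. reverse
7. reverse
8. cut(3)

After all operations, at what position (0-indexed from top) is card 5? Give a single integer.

Answer: 5

Derivation:
After op 1 (cut(1)): [1 2 3 4 5 0]
After op 2 (in_shuffle): [4 1 5 2 0 3]
After op 3 (cut(3)): [2 0 3 4 1 5]
After op 4 (in_shuffle): [4 2 1 0 5 3]
After op 5 (in_shuffle): [0 4 5 2 3 1]
After op 6 (reverse): [1 3 2 5 4 0]
After op 7 (reverse): [0 4 5 2 3 1]
After op 8 (cut(3)): [2 3 1 0 4 5]
Card 5 is at position 5.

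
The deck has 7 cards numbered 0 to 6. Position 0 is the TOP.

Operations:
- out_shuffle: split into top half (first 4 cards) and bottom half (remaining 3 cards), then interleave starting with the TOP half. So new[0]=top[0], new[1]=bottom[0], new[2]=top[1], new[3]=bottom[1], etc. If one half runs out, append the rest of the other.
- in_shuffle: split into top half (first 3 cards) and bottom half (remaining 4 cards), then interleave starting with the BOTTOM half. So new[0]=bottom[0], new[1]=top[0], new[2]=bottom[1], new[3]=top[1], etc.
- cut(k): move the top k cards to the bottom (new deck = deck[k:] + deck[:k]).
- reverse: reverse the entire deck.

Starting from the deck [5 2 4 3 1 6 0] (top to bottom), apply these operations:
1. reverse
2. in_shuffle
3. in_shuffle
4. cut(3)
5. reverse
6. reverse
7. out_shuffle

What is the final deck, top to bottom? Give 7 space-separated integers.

Answer: 0 6 1 3 4 2 5

Derivation:
After op 1 (reverse): [0 6 1 3 4 2 5]
After op 2 (in_shuffle): [3 0 4 6 2 1 5]
After op 3 (in_shuffle): [6 3 2 0 1 4 5]
After op 4 (cut(3)): [0 1 4 5 6 3 2]
After op 5 (reverse): [2 3 6 5 4 1 0]
After op 6 (reverse): [0 1 4 5 6 3 2]
After op 7 (out_shuffle): [0 6 1 3 4 2 5]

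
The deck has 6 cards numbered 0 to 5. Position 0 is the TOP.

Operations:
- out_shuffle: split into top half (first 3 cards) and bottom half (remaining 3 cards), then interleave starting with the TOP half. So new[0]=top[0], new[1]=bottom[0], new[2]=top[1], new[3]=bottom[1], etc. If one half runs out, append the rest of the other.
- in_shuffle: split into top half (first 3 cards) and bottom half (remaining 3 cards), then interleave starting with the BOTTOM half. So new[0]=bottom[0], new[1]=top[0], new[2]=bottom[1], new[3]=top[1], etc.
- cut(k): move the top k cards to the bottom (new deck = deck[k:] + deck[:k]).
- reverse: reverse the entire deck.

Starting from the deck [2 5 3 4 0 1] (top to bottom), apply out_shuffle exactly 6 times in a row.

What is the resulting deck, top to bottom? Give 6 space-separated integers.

After op 1 (out_shuffle): [2 4 5 0 3 1]
After op 2 (out_shuffle): [2 0 4 3 5 1]
After op 3 (out_shuffle): [2 3 0 5 4 1]
After op 4 (out_shuffle): [2 5 3 4 0 1]
After op 5 (out_shuffle): [2 4 5 0 3 1]
After op 6 (out_shuffle): [2 0 4 3 5 1]

Answer: 2 0 4 3 5 1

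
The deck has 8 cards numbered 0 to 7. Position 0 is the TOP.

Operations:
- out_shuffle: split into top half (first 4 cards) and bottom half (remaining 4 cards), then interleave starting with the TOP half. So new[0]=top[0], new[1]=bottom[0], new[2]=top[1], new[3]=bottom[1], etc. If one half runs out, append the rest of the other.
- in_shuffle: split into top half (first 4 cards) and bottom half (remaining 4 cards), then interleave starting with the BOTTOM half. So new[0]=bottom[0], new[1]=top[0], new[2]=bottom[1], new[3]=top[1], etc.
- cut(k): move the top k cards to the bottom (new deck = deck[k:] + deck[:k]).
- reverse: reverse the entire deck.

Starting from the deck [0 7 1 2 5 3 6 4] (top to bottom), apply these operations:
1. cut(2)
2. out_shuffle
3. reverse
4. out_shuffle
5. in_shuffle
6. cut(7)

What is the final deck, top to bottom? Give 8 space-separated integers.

After op 1 (cut(2)): [1 2 5 3 6 4 0 7]
After op 2 (out_shuffle): [1 6 2 4 5 0 3 7]
After op 3 (reverse): [7 3 0 5 4 2 6 1]
After op 4 (out_shuffle): [7 4 3 2 0 6 5 1]
After op 5 (in_shuffle): [0 7 6 4 5 3 1 2]
After op 6 (cut(7)): [2 0 7 6 4 5 3 1]

Answer: 2 0 7 6 4 5 3 1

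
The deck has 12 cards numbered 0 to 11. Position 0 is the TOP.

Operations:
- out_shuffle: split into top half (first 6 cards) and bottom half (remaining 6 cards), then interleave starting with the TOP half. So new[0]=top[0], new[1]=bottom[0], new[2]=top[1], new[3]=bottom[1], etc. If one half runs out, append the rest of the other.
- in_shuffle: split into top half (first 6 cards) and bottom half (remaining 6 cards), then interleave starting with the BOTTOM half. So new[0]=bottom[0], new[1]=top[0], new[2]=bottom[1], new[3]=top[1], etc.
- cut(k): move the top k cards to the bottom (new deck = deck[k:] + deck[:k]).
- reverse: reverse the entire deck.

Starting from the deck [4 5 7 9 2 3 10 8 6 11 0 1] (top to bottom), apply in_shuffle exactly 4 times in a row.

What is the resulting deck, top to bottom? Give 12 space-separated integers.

After op 1 (in_shuffle): [10 4 8 5 6 7 11 9 0 2 1 3]
After op 2 (in_shuffle): [11 10 9 4 0 8 2 5 1 6 3 7]
After op 3 (in_shuffle): [2 11 5 10 1 9 6 4 3 0 7 8]
After op 4 (in_shuffle): [6 2 4 11 3 5 0 10 7 1 8 9]

Answer: 6 2 4 11 3 5 0 10 7 1 8 9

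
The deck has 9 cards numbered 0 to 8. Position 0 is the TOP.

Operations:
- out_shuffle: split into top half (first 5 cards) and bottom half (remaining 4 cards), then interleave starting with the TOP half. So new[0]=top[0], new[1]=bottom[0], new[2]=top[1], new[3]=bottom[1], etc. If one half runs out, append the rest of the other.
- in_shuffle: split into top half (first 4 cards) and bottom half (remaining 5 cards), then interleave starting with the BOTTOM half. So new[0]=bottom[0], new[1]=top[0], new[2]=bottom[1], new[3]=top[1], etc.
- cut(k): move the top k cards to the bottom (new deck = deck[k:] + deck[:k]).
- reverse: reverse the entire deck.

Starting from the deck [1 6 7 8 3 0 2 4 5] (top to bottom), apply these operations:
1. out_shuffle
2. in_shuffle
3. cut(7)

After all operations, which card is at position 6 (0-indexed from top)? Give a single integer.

Answer: 8

Derivation:
After op 1 (out_shuffle): [1 0 6 2 7 4 8 5 3]
After op 2 (in_shuffle): [7 1 4 0 8 6 5 2 3]
After op 3 (cut(7)): [2 3 7 1 4 0 8 6 5]
Position 6: card 8.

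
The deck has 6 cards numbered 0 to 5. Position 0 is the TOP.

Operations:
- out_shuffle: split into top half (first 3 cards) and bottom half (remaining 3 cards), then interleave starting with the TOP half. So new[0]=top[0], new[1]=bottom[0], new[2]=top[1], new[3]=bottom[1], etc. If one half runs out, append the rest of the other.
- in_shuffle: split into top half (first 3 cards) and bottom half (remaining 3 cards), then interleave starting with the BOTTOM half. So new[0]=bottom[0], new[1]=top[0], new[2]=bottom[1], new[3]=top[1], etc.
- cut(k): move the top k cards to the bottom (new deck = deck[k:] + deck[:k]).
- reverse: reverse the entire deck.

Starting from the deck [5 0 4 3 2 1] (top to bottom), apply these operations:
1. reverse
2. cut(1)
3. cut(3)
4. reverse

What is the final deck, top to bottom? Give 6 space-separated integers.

After op 1 (reverse): [1 2 3 4 0 5]
After op 2 (cut(1)): [2 3 4 0 5 1]
After op 3 (cut(3)): [0 5 1 2 3 4]
After op 4 (reverse): [4 3 2 1 5 0]

Answer: 4 3 2 1 5 0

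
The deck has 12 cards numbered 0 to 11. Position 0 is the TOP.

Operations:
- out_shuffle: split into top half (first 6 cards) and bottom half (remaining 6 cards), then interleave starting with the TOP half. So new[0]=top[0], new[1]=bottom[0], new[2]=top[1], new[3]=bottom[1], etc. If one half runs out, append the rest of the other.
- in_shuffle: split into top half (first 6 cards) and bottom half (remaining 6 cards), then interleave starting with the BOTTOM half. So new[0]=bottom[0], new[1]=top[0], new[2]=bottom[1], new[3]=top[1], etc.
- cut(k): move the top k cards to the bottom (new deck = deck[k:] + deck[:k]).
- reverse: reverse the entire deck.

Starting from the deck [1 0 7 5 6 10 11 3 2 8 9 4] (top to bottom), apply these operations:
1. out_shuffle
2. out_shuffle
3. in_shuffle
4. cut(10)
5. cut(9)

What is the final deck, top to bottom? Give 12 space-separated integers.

After op 1 (out_shuffle): [1 11 0 3 7 2 5 8 6 9 10 4]
After op 2 (out_shuffle): [1 5 11 8 0 6 3 9 7 10 2 4]
After op 3 (in_shuffle): [3 1 9 5 7 11 10 8 2 0 4 6]
After op 4 (cut(10)): [4 6 3 1 9 5 7 11 10 8 2 0]
After op 5 (cut(9)): [8 2 0 4 6 3 1 9 5 7 11 10]

Answer: 8 2 0 4 6 3 1 9 5 7 11 10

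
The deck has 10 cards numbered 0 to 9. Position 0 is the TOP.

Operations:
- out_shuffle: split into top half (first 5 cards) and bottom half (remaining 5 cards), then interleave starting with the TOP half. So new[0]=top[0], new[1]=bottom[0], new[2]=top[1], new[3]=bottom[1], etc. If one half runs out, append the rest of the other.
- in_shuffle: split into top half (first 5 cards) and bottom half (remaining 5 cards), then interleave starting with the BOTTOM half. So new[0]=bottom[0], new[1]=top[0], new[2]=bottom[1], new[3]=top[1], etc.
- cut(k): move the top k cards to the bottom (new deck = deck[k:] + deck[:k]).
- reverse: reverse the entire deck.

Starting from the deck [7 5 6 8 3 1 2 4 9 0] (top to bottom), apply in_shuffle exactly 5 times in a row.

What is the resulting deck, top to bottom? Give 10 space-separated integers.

Answer: 0 9 4 2 1 3 8 6 5 7

Derivation:
After op 1 (in_shuffle): [1 7 2 5 4 6 9 8 0 3]
After op 2 (in_shuffle): [6 1 9 7 8 2 0 5 3 4]
After op 3 (in_shuffle): [2 6 0 1 5 9 3 7 4 8]
After op 4 (in_shuffle): [9 2 3 6 7 0 4 1 8 5]
After op 5 (in_shuffle): [0 9 4 2 1 3 8 6 5 7]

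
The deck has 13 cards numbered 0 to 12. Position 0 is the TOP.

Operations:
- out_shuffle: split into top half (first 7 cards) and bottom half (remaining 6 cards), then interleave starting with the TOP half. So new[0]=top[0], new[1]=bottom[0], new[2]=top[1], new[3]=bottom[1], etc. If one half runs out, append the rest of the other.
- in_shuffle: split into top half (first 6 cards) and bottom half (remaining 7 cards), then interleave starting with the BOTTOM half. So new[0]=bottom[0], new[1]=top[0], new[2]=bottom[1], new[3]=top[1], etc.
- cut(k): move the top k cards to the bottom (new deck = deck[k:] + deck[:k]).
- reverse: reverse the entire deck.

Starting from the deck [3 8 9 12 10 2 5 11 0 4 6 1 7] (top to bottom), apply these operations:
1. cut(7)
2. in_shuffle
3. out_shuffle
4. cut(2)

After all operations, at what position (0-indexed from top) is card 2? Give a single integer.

After op 1 (cut(7)): [11 0 4 6 1 7 3 8 9 12 10 2 5]
After op 2 (in_shuffle): [3 11 8 0 9 4 12 6 10 1 2 7 5]
After op 3 (out_shuffle): [3 6 11 10 8 1 0 2 9 7 4 5 12]
After op 4 (cut(2)): [11 10 8 1 0 2 9 7 4 5 12 3 6]
Card 2 is at position 5.

Answer: 5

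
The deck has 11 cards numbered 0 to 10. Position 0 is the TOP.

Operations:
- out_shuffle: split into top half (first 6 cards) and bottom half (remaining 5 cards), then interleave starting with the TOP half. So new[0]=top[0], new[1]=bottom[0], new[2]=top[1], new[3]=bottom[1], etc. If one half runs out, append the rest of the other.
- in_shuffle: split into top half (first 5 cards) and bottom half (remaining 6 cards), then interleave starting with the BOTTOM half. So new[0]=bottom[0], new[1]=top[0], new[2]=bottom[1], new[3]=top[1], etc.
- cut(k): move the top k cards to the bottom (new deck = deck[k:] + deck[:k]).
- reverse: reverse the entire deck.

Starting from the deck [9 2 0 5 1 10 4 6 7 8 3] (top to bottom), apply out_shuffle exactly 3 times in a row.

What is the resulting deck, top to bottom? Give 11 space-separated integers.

After op 1 (out_shuffle): [9 4 2 6 0 7 5 8 1 3 10]
After op 2 (out_shuffle): [9 5 4 8 2 1 6 3 0 10 7]
After op 3 (out_shuffle): [9 6 5 3 4 0 8 10 2 7 1]

Answer: 9 6 5 3 4 0 8 10 2 7 1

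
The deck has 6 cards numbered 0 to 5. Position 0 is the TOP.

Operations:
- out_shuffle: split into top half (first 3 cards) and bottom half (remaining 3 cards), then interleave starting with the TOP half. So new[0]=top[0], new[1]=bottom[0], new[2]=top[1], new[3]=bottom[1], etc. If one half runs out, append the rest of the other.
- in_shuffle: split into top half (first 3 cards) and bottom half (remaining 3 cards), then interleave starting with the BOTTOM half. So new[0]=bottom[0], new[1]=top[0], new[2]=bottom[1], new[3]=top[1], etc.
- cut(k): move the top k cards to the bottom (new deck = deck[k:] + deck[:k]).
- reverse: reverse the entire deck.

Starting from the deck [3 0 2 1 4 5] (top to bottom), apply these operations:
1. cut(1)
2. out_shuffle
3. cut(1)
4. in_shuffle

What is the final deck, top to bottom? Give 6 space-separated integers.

Answer: 1 4 3 2 0 5

Derivation:
After op 1 (cut(1)): [0 2 1 4 5 3]
After op 2 (out_shuffle): [0 4 2 5 1 3]
After op 3 (cut(1)): [4 2 5 1 3 0]
After op 4 (in_shuffle): [1 4 3 2 0 5]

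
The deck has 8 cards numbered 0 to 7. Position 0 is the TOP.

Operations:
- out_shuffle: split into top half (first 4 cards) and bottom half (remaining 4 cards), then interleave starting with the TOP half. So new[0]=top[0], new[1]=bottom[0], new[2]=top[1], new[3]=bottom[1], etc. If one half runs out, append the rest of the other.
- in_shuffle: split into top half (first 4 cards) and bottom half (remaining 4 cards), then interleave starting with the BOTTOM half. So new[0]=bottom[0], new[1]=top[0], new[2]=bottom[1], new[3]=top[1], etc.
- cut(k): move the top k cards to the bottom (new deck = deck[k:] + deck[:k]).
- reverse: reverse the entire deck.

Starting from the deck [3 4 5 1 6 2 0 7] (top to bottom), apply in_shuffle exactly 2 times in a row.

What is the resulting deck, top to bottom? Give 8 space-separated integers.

Answer: 0 6 5 3 7 2 1 4

Derivation:
After op 1 (in_shuffle): [6 3 2 4 0 5 7 1]
After op 2 (in_shuffle): [0 6 5 3 7 2 1 4]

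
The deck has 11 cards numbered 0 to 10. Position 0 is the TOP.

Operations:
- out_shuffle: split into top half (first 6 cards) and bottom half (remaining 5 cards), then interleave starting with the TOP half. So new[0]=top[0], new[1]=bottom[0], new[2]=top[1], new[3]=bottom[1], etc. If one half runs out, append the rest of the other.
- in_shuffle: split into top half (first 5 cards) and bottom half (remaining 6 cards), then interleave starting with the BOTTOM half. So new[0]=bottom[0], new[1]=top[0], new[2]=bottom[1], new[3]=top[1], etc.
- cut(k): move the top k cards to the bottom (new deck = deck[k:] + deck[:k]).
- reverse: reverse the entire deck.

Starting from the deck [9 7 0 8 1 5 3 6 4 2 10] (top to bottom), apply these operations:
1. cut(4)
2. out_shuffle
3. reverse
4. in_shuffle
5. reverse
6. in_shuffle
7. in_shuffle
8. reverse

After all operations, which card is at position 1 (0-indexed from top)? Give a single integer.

After op 1 (cut(4)): [1 5 3 6 4 2 10 9 7 0 8]
After op 2 (out_shuffle): [1 10 5 9 3 7 6 0 4 8 2]
After op 3 (reverse): [2 8 4 0 6 7 3 9 5 10 1]
After op 4 (in_shuffle): [7 2 3 8 9 4 5 0 10 6 1]
After op 5 (reverse): [1 6 10 0 5 4 9 8 3 2 7]
After op 6 (in_shuffle): [4 1 9 6 8 10 3 0 2 5 7]
After op 7 (in_shuffle): [10 4 3 1 0 9 2 6 5 8 7]
After op 8 (reverse): [7 8 5 6 2 9 0 1 3 4 10]
Position 1: card 8.

Answer: 8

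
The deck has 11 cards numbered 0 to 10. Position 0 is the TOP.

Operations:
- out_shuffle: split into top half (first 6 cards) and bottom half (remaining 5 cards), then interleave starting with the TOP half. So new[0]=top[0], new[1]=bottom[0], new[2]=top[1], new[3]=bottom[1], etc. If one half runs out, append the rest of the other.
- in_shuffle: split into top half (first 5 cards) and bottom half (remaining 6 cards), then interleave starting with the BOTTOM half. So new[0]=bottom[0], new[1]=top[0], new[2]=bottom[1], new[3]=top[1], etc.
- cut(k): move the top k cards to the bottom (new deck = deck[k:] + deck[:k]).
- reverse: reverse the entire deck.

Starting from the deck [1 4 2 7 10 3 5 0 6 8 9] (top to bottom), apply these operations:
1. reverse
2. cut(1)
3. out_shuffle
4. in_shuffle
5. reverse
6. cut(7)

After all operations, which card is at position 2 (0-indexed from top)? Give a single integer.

Answer: 8

Derivation:
After op 1 (reverse): [9 8 6 0 5 3 10 7 2 4 1]
After op 2 (cut(1)): [8 6 0 5 3 10 7 2 4 1 9]
After op 3 (out_shuffle): [8 7 6 2 0 4 5 1 3 9 10]
After op 4 (in_shuffle): [4 8 5 7 1 6 3 2 9 0 10]
After op 5 (reverse): [10 0 9 2 3 6 1 7 5 8 4]
After op 6 (cut(7)): [7 5 8 4 10 0 9 2 3 6 1]
Position 2: card 8.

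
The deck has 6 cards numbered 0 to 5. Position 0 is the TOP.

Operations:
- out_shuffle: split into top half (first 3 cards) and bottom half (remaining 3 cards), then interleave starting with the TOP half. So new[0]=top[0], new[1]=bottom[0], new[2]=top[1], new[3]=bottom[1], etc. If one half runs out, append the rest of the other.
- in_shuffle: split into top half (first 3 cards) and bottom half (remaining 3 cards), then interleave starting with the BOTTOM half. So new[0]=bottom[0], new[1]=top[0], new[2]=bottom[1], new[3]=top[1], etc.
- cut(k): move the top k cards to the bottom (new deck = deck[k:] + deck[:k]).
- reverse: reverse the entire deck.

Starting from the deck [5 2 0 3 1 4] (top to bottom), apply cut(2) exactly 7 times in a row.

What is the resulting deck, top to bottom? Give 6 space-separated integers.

Answer: 0 3 1 4 5 2

Derivation:
After op 1 (cut(2)): [0 3 1 4 5 2]
After op 2 (cut(2)): [1 4 5 2 0 3]
After op 3 (cut(2)): [5 2 0 3 1 4]
After op 4 (cut(2)): [0 3 1 4 5 2]
After op 5 (cut(2)): [1 4 5 2 0 3]
After op 6 (cut(2)): [5 2 0 3 1 4]
After op 7 (cut(2)): [0 3 1 4 5 2]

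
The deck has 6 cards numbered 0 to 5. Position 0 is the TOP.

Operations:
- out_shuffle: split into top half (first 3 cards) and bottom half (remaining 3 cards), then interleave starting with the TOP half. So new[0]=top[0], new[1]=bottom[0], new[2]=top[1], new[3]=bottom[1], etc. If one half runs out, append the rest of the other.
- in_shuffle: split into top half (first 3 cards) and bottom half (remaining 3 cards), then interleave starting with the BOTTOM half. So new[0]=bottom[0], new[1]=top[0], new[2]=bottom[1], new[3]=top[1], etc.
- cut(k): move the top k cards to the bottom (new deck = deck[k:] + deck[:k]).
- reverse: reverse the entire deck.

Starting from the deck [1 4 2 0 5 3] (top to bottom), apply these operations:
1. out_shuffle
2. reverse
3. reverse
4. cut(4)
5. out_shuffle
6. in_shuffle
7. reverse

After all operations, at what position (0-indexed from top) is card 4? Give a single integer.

After op 1 (out_shuffle): [1 0 4 5 2 3]
After op 2 (reverse): [3 2 5 4 0 1]
After op 3 (reverse): [1 0 4 5 2 3]
After op 4 (cut(4)): [2 3 1 0 4 5]
After op 5 (out_shuffle): [2 0 3 4 1 5]
After op 6 (in_shuffle): [4 2 1 0 5 3]
After op 7 (reverse): [3 5 0 1 2 4]
Card 4 is at position 5.

Answer: 5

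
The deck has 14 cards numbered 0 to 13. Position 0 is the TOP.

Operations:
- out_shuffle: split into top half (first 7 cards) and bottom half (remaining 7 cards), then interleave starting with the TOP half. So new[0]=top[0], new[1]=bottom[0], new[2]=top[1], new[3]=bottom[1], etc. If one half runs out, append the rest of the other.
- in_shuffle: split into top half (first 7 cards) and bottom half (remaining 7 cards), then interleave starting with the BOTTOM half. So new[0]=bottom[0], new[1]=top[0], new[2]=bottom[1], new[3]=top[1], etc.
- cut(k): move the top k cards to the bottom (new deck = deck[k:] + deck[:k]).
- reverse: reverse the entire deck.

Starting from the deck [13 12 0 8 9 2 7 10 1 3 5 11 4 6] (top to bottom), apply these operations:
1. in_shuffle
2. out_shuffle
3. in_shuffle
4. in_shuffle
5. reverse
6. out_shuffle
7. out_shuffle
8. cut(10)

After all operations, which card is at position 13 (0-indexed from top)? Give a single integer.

After op 1 (in_shuffle): [10 13 1 12 3 0 5 8 11 9 4 2 6 7]
After op 2 (out_shuffle): [10 8 13 11 1 9 12 4 3 2 0 6 5 7]
After op 3 (in_shuffle): [4 10 3 8 2 13 0 11 6 1 5 9 7 12]
After op 4 (in_shuffle): [11 4 6 10 1 3 5 8 9 2 7 13 12 0]
After op 5 (reverse): [0 12 13 7 2 9 8 5 3 1 10 6 4 11]
After op 6 (out_shuffle): [0 5 12 3 13 1 7 10 2 6 9 4 8 11]
After op 7 (out_shuffle): [0 10 5 2 12 6 3 9 13 4 1 8 7 11]
After op 8 (cut(10)): [1 8 7 11 0 10 5 2 12 6 3 9 13 4]
Position 13: card 4.

Answer: 4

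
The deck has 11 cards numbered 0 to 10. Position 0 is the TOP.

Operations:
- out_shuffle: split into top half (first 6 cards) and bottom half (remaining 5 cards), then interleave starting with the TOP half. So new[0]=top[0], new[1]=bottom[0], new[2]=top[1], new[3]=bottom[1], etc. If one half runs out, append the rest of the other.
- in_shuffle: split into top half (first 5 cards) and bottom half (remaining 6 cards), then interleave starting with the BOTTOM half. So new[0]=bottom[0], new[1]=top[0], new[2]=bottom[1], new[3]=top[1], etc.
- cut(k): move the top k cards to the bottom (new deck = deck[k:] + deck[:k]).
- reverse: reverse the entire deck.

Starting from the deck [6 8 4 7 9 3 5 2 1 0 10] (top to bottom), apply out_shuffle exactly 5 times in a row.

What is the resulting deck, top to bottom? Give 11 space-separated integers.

After op 1 (out_shuffle): [6 5 8 2 4 1 7 0 9 10 3]
After op 2 (out_shuffle): [6 7 5 0 8 9 2 10 4 3 1]
After op 3 (out_shuffle): [6 2 7 10 5 4 0 3 8 1 9]
After op 4 (out_shuffle): [6 0 2 3 7 8 10 1 5 9 4]
After op 5 (out_shuffle): [6 10 0 1 2 5 3 9 7 4 8]

Answer: 6 10 0 1 2 5 3 9 7 4 8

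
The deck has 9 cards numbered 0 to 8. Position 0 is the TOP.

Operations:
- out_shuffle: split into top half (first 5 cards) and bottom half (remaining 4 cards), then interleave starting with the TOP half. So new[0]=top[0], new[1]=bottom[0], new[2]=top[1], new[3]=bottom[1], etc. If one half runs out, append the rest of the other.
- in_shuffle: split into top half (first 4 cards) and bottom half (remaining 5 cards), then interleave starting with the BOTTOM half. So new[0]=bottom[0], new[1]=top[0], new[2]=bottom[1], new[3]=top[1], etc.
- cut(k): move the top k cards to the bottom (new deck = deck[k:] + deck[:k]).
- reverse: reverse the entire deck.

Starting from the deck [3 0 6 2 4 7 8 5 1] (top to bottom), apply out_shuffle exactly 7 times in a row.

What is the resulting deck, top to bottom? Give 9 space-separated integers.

After op 1 (out_shuffle): [3 7 0 8 6 5 2 1 4]
After op 2 (out_shuffle): [3 5 7 2 0 1 8 4 6]
After op 3 (out_shuffle): [3 1 5 8 7 4 2 6 0]
After op 4 (out_shuffle): [3 4 1 2 5 6 8 0 7]
After op 5 (out_shuffle): [3 6 4 8 1 0 2 7 5]
After op 6 (out_shuffle): [3 0 6 2 4 7 8 5 1]
After op 7 (out_shuffle): [3 7 0 8 6 5 2 1 4]

Answer: 3 7 0 8 6 5 2 1 4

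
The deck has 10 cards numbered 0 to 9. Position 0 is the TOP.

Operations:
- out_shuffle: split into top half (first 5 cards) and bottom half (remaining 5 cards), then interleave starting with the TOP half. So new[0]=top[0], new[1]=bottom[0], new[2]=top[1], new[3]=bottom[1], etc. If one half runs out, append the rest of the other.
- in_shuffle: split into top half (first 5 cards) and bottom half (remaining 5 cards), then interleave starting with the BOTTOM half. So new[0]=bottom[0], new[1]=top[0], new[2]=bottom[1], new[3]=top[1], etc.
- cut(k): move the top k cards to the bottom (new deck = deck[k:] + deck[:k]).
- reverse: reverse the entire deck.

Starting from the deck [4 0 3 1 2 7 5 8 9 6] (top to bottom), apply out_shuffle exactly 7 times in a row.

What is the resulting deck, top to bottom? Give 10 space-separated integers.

After op 1 (out_shuffle): [4 7 0 5 3 8 1 9 2 6]
After op 2 (out_shuffle): [4 8 7 1 0 9 5 2 3 6]
After op 3 (out_shuffle): [4 9 8 5 7 2 1 3 0 6]
After op 4 (out_shuffle): [4 2 9 1 8 3 5 0 7 6]
After op 5 (out_shuffle): [4 3 2 5 9 0 1 7 8 6]
After op 6 (out_shuffle): [4 0 3 1 2 7 5 8 9 6]
After op 7 (out_shuffle): [4 7 0 5 3 8 1 9 2 6]

Answer: 4 7 0 5 3 8 1 9 2 6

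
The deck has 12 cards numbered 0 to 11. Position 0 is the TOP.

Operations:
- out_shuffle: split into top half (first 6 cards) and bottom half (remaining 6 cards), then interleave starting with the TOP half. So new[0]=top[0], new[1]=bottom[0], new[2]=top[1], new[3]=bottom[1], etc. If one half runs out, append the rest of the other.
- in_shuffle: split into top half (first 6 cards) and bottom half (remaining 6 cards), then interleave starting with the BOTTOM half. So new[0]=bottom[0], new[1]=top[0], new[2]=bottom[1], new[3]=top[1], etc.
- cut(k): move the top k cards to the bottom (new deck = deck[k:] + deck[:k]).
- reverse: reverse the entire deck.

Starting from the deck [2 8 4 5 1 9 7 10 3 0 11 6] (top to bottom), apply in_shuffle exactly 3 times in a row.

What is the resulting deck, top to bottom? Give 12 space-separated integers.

Answer: 1 0 8 7 6 5 3 2 9 11 4 10

Derivation:
After op 1 (in_shuffle): [7 2 10 8 3 4 0 5 11 1 6 9]
After op 2 (in_shuffle): [0 7 5 2 11 10 1 8 6 3 9 4]
After op 3 (in_shuffle): [1 0 8 7 6 5 3 2 9 11 4 10]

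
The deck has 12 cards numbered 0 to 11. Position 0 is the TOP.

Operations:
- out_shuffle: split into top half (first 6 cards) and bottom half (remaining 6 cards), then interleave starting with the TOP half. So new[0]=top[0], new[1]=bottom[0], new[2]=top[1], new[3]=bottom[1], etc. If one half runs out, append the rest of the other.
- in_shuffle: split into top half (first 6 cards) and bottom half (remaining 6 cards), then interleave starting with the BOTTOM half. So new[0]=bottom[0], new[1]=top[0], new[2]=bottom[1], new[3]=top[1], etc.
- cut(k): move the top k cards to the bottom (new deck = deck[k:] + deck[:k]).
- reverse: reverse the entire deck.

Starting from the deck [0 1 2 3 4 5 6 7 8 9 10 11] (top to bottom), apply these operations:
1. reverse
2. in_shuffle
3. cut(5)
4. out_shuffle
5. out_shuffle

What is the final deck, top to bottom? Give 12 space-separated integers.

After op 1 (reverse): [11 10 9 8 7 6 5 4 3 2 1 0]
After op 2 (in_shuffle): [5 11 4 10 3 9 2 8 1 7 0 6]
After op 3 (cut(5)): [9 2 8 1 7 0 6 5 11 4 10 3]
After op 4 (out_shuffle): [9 6 2 5 8 11 1 4 7 10 0 3]
After op 5 (out_shuffle): [9 1 6 4 2 7 5 10 8 0 11 3]

Answer: 9 1 6 4 2 7 5 10 8 0 11 3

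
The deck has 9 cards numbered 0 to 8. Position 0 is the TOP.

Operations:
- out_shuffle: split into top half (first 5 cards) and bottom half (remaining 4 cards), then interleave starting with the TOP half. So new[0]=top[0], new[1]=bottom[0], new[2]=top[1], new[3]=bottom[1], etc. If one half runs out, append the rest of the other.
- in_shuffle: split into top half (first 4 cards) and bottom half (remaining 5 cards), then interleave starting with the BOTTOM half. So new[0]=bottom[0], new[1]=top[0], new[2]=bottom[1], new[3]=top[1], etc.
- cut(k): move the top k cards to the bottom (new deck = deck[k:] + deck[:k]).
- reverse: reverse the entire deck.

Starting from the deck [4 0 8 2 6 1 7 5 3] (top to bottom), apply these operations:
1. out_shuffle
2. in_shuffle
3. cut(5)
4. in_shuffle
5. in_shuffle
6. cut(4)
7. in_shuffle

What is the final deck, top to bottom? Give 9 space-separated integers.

After op 1 (out_shuffle): [4 1 0 7 8 5 2 3 6]
After op 2 (in_shuffle): [8 4 5 1 2 0 3 7 6]
After op 3 (cut(5)): [0 3 7 6 8 4 5 1 2]
After op 4 (in_shuffle): [8 0 4 3 5 7 1 6 2]
After op 5 (in_shuffle): [5 8 7 0 1 4 6 3 2]
After op 6 (cut(4)): [1 4 6 3 2 5 8 7 0]
After op 7 (in_shuffle): [2 1 5 4 8 6 7 3 0]

Answer: 2 1 5 4 8 6 7 3 0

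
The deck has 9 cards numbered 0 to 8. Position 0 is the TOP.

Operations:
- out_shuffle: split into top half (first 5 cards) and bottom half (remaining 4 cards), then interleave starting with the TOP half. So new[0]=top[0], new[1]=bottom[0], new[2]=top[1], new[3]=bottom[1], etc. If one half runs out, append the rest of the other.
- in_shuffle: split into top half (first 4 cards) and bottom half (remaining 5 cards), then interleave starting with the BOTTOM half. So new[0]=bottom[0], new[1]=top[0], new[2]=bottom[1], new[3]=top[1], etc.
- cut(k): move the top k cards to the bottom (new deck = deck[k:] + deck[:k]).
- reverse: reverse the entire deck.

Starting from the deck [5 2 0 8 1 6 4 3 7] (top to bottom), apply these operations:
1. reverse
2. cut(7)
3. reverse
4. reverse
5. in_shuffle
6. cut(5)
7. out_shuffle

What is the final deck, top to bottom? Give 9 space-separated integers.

Answer: 7 2 8 6 3 5 0 1 4

Derivation:
After op 1 (reverse): [7 3 4 6 1 8 0 2 5]
After op 2 (cut(7)): [2 5 7 3 4 6 1 8 0]
After op 3 (reverse): [0 8 1 6 4 3 7 5 2]
After op 4 (reverse): [2 5 7 3 4 6 1 8 0]
After op 5 (in_shuffle): [4 2 6 5 1 7 8 3 0]
After op 6 (cut(5)): [7 8 3 0 4 2 6 5 1]
After op 7 (out_shuffle): [7 2 8 6 3 5 0 1 4]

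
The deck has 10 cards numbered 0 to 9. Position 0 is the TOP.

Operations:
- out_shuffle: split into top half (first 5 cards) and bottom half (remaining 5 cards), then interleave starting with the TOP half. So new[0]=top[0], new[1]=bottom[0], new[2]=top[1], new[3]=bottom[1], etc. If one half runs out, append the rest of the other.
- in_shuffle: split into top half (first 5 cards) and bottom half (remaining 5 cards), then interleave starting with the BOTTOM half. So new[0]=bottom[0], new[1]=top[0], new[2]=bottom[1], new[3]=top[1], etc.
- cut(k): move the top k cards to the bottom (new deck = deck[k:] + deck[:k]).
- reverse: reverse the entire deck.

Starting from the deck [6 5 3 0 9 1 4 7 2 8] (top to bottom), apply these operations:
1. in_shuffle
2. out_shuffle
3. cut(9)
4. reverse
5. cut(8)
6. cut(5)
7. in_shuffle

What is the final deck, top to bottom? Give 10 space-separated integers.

Answer: 1 0 9 4 7 2 8 6 5 3

Derivation:
After op 1 (in_shuffle): [1 6 4 5 7 3 2 0 8 9]
After op 2 (out_shuffle): [1 3 6 2 4 0 5 8 7 9]
After op 3 (cut(9)): [9 1 3 6 2 4 0 5 8 7]
After op 4 (reverse): [7 8 5 0 4 2 6 3 1 9]
After op 5 (cut(8)): [1 9 7 8 5 0 4 2 6 3]
After op 6 (cut(5)): [0 4 2 6 3 1 9 7 8 5]
After op 7 (in_shuffle): [1 0 9 4 7 2 8 6 5 3]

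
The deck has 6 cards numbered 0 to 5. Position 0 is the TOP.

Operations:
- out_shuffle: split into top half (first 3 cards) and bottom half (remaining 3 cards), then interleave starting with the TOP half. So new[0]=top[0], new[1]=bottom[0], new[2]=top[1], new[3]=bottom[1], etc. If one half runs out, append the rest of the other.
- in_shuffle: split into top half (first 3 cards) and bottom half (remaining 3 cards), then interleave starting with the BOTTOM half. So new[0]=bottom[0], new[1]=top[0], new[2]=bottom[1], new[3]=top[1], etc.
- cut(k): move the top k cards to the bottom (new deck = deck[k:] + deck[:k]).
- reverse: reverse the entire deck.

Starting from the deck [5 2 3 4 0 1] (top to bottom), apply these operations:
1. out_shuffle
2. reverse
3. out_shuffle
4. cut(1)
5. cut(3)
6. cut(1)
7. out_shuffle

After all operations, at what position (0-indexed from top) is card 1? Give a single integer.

Answer: 2

Derivation:
After op 1 (out_shuffle): [5 4 2 0 3 1]
After op 2 (reverse): [1 3 0 2 4 5]
After op 3 (out_shuffle): [1 2 3 4 0 5]
After op 4 (cut(1)): [2 3 4 0 5 1]
After op 5 (cut(3)): [0 5 1 2 3 4]
After op 6 (cut(1)): [5 1 2 3 4 0]
After op 7 (out_shuffle): [5 3 1 4 2 0]
Card 1 is at position 2.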